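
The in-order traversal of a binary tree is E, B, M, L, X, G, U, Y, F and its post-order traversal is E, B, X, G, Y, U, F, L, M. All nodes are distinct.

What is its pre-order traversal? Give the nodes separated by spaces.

M B E L F U G X Y

The last element of post-order is the root; it splits in-order into left and right subtrees.
Root M: left subtree has 2 nodes {E, B}, right has 6 {L, X, G, U, Y, F}.
  Root B: left subtree has 1 node {E}, right has 0 { }.
  Root L: left subtree has 0 nodes { }, right has 5 {X, G, U, Y, F}.
    Root F: left subtree has 4 nodes {X, G, U, Y}, right has 0 { }.
      Root U: left subtree has 2 nodes {X, G}, right has 1 {Y}.
        Root G: left subtree has 1 node {X}, right has 0 { }.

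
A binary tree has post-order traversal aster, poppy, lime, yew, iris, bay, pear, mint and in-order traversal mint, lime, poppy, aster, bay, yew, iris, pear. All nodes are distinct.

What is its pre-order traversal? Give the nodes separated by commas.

The last element of post-order is the root; it splits in-order into left and right subtrees.
Root mint: left subtree has 0 nodes { }, right has 7 {lime, poppy, aster, bay, yew, iris, pear}.
  Root pear: left subtree has 6 nodes {lime, poppy, aster, bay, yew, iris}, right has 0 { }.
    Root bay: left subtree has 3 nodes {lime, poppy, aster}, right has 2 {yew, iris}.
      Root lime: left subtree has 0 nodes { }, right has 2 {poppy, aster}.
        Root poppy: left subtree has 0 nodes { }, right has 1 {aster}.
      Root iris: left subtree has 1 node {yew}, right has 0 { }.

mint, pear, bay, lime, poppy, aster, iris, yew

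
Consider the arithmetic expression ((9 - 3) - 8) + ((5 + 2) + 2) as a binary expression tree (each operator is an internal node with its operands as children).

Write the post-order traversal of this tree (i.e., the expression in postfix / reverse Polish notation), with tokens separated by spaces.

Post-order on an expression tree gives postfix notation: for each operator, emit left operand, right operand, then the operator.

9 3 - 8 - 5 2 + 2 + +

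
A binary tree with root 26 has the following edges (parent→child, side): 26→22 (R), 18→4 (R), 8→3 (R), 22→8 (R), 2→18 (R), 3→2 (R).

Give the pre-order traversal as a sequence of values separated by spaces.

26 22 8 3 2 18 4

Pre-order visits the node, then its left subtree, then its right subtree.
Visit 26.
At 26: no left child.
At 26: go right to 22.
  Visit 22.
  At 22: no left child.
  At 22: go right to 8.
    Visit 8.
    At 8: no left child.
    At 8: go right to 3.
      Visit 3.
      At 3: no left child.
      At 3: go right to 2.
        Visit 2.
        At 2: no left child.
        At 2: go right to 18.
          Visit 18.
          At 18: no left child.
          At 18: go right to 4.
            4 is a leaf — visit 4.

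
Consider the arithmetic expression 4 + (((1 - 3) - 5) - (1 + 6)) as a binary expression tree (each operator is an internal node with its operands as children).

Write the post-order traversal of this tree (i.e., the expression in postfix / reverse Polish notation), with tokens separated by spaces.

4 1 3 - 5 - 1 6 + - +

Post-order on an expression tree gives postfix notation: for each operator, emit left operand, right operand, then the operator.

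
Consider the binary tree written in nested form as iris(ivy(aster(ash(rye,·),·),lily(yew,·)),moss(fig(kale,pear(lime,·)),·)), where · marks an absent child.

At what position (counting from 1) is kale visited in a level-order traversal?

Level-order visits nodes level by level from the root, left to right within each level.
Level 0: iris
Level 1: ivy, moss
Level 2: aster, lily, fig
Level 3: ash, yew, kale, pear
Level 4: rye, lime
Full level-order sequence: iris, ivy, moss, aster, lily, fig, ash, yew, kale, pear, rye, lime.

9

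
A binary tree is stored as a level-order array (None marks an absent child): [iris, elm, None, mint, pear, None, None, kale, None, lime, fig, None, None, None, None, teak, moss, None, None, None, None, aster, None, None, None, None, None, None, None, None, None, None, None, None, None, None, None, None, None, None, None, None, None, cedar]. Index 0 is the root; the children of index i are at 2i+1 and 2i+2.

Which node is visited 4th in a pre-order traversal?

kale

Pre-order visits the node, then its left subtree, then its right subtree.
Visit iris.
At iris: go left to elm.
  Visit elm.
  At elm: go left to mint.
    Visit mint.
    At mint: go left to kale.
      Visit kale.
      At kale: go left to teak.
        teak is a leaf — visit teak.
      At kale: go right to moss.
        moss is a leaf — visit moss.
    At mint: no right child.
  At elm: go right to pear.
    Visit pear.
    At pear: go left to lime.
      lime is a leaf — visit lime.
    At pear: go right to fig.
      Visit fig.
      At fig: go left to aster.
        Visit aster.
        At aster: go left to cedar.
          cedar is a leaf — visit cedar.
        At aster: no right child.
      At fig: no right child.
At iris: no right child.
Full pre-order sequence: iris, elm, mint, kale, teak, moss, pear, lime, fig, aster, cedar.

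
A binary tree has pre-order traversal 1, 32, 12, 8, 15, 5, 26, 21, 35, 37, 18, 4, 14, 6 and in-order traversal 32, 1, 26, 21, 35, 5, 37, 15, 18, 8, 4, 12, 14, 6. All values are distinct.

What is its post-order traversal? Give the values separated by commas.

32, 35, 21, 26, 37, 5, 18, 15, 4, 8, 6, 14, 12, 1

The first element of pre-order is the root; it splits in-order into left and right subtrees.
Root 1: left subtree has 1 node {32}, right has 12 {26, 21, 35, 5, 37, 15, 18, 8, 4, 12, 14, 6}.
  Root 12: left subtree has 9 nodes {26, 21, 35, 5, 37, 15, 18, 8, 4}, right has 2 {14, 6}.
    Root 8: left subtree has 7 nodes {26, 21, 35, 5, 37, 15, 18}, right has 1 {4}.
      Root 15: left subtree has 5 nodes {26, 21, 35, 5, 37}, right has 1 {18}.
        Root 5: left subtree has 3 nodes {26, 21, 35}, right has 1 {37}.
          Root 26: left subtree has 0 nodes { }, right has 2 {21, 35}.
            Root 21: left subtree has 0 nodes { }, right has 1 {35}.
    Root 14: left subtree has 0 nodes { }, right has 1 {6}.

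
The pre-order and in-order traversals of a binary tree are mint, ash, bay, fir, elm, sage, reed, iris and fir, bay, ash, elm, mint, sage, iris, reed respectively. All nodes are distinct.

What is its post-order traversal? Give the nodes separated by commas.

fir, bay, elm, ash, iris, reed, sage, mint

The first element of pre-order is the root; it splits in-order into left and right subtrees.
Root mint: left subtree has 4 nodes {fir, bay, ash, elm}, right has 3 {sage, iris, reed}.
  Root ash: left subtree has 2 nodes {fir, bay}, right has 1 {elm}.
    Root bay: left subtree has 1 node {fir}, right has 0 { }.
  Root sage: left subtree has 0 nodes { }, right has 2 {iris, reed}.
    Root reed: left subtree has 1 node {iris}, right has 0 { }.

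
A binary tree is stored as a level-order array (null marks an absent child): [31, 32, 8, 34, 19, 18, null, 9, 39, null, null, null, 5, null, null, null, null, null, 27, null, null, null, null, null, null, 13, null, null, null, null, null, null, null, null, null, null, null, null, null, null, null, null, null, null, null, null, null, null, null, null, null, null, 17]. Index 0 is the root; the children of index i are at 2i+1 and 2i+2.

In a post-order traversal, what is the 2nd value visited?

Post-order visits the left subtree, then the right subtree, then the node.
At 31: go left to 32.
  At 32: go left to 34.
    At 34: go left to 9.
      9 is a leaf — visit 9.
    At 34: go right to 39.
      At 39: no left child.
      At 39: go right to 27.
        27 is a leaf — visit 27.
      Visit 39.
    Visit 34.
  At 32: go right to 19.
    19 is a leaf — visit 19.
  Visit 32.
At 31: go right to 8.
  At 8: go left to 18.
    At 18: no left child.
    At 18: go right to 5.
      At 5: go left to 13.
        At 13: no left child.
        At 13: go right to 17.
          17 is a leaf — visit 17.
        Visit 13.
      At 5: no right child.
      Visit 5.
    Visit 18.
  At 8: no right child.
  Visit 8.
Visit 31.
Full post-order sequence: 9, 27, 39, 34, 19, 32, 17, 13, 5, 18, 8, 31.

27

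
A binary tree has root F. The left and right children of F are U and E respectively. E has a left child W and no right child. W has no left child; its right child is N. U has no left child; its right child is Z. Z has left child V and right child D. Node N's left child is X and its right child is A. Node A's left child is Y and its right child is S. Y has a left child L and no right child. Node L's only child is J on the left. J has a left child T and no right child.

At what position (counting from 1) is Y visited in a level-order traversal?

Level-order visits nodes level by level from the root, left to right within each level.
Level 0: F
Level 1: U, E
Level 2: Z, W
Level 3: V, D, N
Level 4: X, A
Level 5: Y, S
Level 6: L
Level 7: J
Level 8: T
Full level-order sequence: F, U, E, Z, W, V, D, N, X, A, Y, S, L, J, T.

11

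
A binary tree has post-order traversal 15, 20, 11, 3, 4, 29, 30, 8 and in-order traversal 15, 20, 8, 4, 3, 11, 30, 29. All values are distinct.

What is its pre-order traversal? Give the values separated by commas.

8, 20, 15, 30, 4, 3, 11, 29

The last element of post-order is the root; it splits in-order into left and right subtrees.
Root 8: left subtree has 2 nodes {15, 20}, right has 5 {4, 3, 11, 30, 29}.
  Root 20: left subtree has 1 node {15}, right has 0 { }.
  Root 30: left subtree has 3 nodes {4, 3, 11}, right has 1 {29}.
    Root 4: left subtree has 0 nodes { }, right has 2 {3, 11}.
      Root 3: left subtree has 0 nodes { }, right has 1 {11}.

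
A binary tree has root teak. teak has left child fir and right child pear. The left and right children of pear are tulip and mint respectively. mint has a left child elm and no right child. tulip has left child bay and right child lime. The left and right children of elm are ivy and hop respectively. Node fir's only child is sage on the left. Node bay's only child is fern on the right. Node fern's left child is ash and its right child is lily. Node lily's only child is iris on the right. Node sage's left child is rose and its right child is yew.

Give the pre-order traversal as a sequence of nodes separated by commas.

Pre-order visits the node, then its left subtree, then its right subtree.
Visit teak.
At teak: go left to fir.
  Visit fir.
  At fir: go left to sage.
    Visit sage.
    At sage: go left to rose.
      rose is a leaf — visit rose.
    At sage: go right to yew.
      yew is a leaf — visit yew.
  At fir: no right child.
At teak: go right to pear.
  Visit pear.
  At pear: go left to tulip.
    Visit tulip.
    At tulip: go left to bay.
      Visit bay.
      At bay: no left child.
      At bay: go right to fern.
        Visit fern.
        At fern: go left to ash.
          ash is a leaf — visit ash.
        At fern: go right to lily.
          Visit lily.
          At lily: no left child.
          At lily: go right to iris.
            iris is a leaf — visit iris.
    At tulip: go right to lime.
      lime is a leaf — visit lime.
  At pear: go right to mint.
    Visit mint.
    At mint: go left to elm.
      Visit elm.
      At elm: go left to ivy.
        ivy is a leaf — visit ivy.
      At elm: go right to hop.
        hop is a leaf — visit hop.
    At mint: no right child.

teak, fir, sage, rose, yew, pear, tulip, bay, fern, ash, lily, iris, lime, mint, elm, ivy, hop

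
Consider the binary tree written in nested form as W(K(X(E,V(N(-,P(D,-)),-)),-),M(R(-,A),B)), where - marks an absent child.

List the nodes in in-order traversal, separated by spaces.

In-order visits the left subtree, then the node, then the right subtree.
At W: go left to K.
  At K: go left to X.
    At X: go left to E.
      E is a leaf — visit E.
    Visit X.
    At X: go right to V.
      At V: go left to N.
        At N: no left child.
        Visit N.
        At N: go right to P.
          At P: go left to D.
            D is a leaf — visit D.
          Visit P.
          At P: no right child.
      Visit V.
      At V: no right child.
  Visit K.
  At K: no right child.
Visit W.
At W: go right to M.
  At M: go left to R.
    At R: no left child.
    Visit R.
    At R: go right to A.
      A is a leaf — visit A.
  Visit M.
  At M: go right to B.
    B is a leaf — visit B.

E X N D P V K W R A M B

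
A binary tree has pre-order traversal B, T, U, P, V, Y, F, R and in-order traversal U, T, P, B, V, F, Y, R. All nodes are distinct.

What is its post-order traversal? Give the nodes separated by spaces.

U P T F R Y V B

The first element of pre-order is the root; it splits in-order into left and right subtrees.
Root B: left subtree has 3 nodes {U, T, P}, right has 4 {V, F, Y, R}.
  Root T: left subtree has 1 node {U}, right has 1 {P}.
  Root V: left subtree has 0 nodes { }, right has 3 {F, Y, R}.
    Root Y: left subtree has 1 node {F}, right has 1 {R}.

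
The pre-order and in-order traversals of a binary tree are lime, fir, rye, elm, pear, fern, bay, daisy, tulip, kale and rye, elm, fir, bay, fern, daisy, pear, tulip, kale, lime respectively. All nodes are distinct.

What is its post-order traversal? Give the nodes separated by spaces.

elm rye bay daisy fern kale tulip pear fir lime

The first element of pre-order is the root; it splits in-order into left and right subtrees.
Root lime: left subtree has 9 nodes {rye, elm, fir, bay, fern, daisy, pear, tulip, kale}, right has 0 { }.
  Root fir: left subtree has 2 nodes {rye, elm}, right has 6 {bay, fern, daisy, pear, tulip, kale}.
    Root rye: left subtree has 0 nodes { }, right has 1 {elm}.
    Root pear: left subtree has 3 nodes {bay, fern, daisy}, right has 2 {tulip, kale}.
      Root fern: left subtree has 1 node {bay}, right has 1 {daisy}.
      Root tulip: left subtree has 0 nodes { }, right has 1 {kale}.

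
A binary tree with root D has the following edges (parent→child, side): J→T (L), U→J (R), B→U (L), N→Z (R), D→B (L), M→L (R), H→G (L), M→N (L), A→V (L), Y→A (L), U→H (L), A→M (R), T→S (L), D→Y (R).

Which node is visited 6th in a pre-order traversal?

J

Pre-order visits the node, then its left subtree, then its right subtree.
Visit D.
At D: go left to B.
  Visit B.
  At B: go left to U.
    Visit U.
    At U: go left to H.
      Visit H.
      At H: go left to G.
        G is a leaf — visit G.
      At H: no right child.
    At U: go right to J.
      Visit J.
      At J: go left to T.
        Visit T.
        At T: go left to S.
          S is a leaf — visit S.
        At T: no right child.
      At J: no right child.
  At B: no right child.
At D: go right to Y.
  Visit Y.
  At Y: go left to A.
    Visit A.
    At A: go left to V.
      V is a leaf — visit V.
    At A: go right to M.
      Visit M.
      At M: go left to N.
        Visit N.
        At N: no left child.
        At N: go right to Z.
          Z is a leaf — visit Z.
      At M: go right to L.
        L is a leaf — visit L.
  At Y: no right child.
Full pre-order sequence: D, B, U, H, G, J, T, S, Y, A, V, M, N, Z, L.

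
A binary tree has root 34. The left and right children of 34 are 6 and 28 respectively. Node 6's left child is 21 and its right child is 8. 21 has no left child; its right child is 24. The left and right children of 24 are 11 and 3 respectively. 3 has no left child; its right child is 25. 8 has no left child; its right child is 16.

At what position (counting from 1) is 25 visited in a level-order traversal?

10

Level-order visits nodes level by level from the root, left to right within each level.
Level 0: 34
Level 1: 6, 28
Level 2: 21, 8
Level 3: 24, 16
Level 4: 11, 3
Level 5: 25
Full level-order sequence: 34, 6, 28, 21, 8, 24, 16, 11, 3, 25.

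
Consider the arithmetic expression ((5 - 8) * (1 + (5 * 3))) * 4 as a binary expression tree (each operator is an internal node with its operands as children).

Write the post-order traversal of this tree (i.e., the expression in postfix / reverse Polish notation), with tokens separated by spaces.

5 8 - 1 5 3 * + * 4 *

Post-order on an expression tree gives postfix notation: for each operator, emit left operand, right operand, then the operator.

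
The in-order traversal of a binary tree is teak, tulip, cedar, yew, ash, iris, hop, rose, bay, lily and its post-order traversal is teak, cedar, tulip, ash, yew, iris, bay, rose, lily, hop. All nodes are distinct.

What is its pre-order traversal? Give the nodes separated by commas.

The last element of post-order is the root; it splits in-order into left and right subtrees.
Root hop: left subtree has 6 nodes {teak, tulip, cedar, yew, ash, iris}, right has 3 {rose, bay, lily}.
  Root iris: left subtree has 5 nodes {teak, tulip, cedar, yew, ash}, right has 0 { }.
    Root yew: left subtree has 3 nodes {teak, tulip, cedar}, right has 1 {ash}.
      Root tulip: left subtree has 1 node {teak}, right has 1 {cedar}.
  Root lily: left subtree has 2 nodes {rose, bay}, right has 0 { }.
    Root rose: left subtree has 0 nodes { }, right has 1 {bay}.

hop, iris, yew, tulip, teak, cedar, ash, lily, rose, bay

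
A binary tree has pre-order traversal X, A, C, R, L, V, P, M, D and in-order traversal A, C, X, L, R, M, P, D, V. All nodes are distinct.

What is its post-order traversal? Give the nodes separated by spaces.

C A L M D P V R X

The first element of pre-order is the root; it splits in-order into left and right subtrees.
Root X: left subtree has 2 nodes {A, C}, right has 6 {L, R, M, P, D, V}.
  Root A: left subtree has 0 nodes { }, right has 1 {C}.
  Root R: left subtree has 1 node {L}, right has 4 {M, P, D, V}.
    Root V: left subtree has 3 nodes {M, P, D}, right has 0 { }.
      Root P: left subtree has 1 node {M}, right has 1 {D}.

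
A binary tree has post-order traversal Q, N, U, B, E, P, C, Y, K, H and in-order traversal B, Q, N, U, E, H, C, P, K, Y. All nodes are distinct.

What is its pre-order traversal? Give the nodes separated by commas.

H, E, B, U, N, Q, K, C, P, Y

The last element of post-order is the root; it splits in-order into left and right subtrees.
Root H: left subtree has 5 nodes {B, Q, N, U, E}, right has 4 {C, P, K, Y}.
  Root E: left subtree has 4 nodes {B, Q, N, U}, right has 0 { }.
    Root B: left subtree has 0 nodes { }, right has 3 {Q, N, U}.
      Root U: left subtree has 2 nodes {Q, N}, right has 0 { }.
        Root N: left subtree has 1 node {Q}, right has 0 { }.
  Root K: left subtree has 2 nodes {C, P}, right has 1 {Y}.
    Root C: left subtree has 0 nodes { }, right has 1 {P}.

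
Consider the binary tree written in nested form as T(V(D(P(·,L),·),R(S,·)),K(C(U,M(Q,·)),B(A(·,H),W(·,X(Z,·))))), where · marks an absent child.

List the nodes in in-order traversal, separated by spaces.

In-order visits the left subtree, then the node, then the right subtree.
At T: go left to V.
  At V: go left to D.
    At D: go left to P.
      At P: no left child.
      Visit P.
      At P: go right to L.
        L is a leaf — visit L.
    Visit D.
    At D: no right child.
  Visit V.
  At V: go right to R.
    At R: go left to S.
      S is a leaf — visit S.
    Visit R.
    At R: no right child.
Visit T.
At T: go right to K.
  At K: go left to C.
    At C: go left to U.
      U is a leaf — visit U.
    Visit C.
    At C: go right to M.
      At M: go left to Q.
        Q is a leaf — visit Q.
      Visit M.
      At M: no right child.
  Visit K.
  At K: go right to B.
    At B: go left to A.
      At A: no left child.
      Visit A.
      At A: go right to H.
        H is a leaf — visit H.
    Visit B.
    At B: go right to W.
      At W: no left child.
      Visit W.
      At W: go right to X.
        At X: go left to Z.
          Z is a leaf — visit Z.
        Visit X.
        At X: no right child.

P L D V S R T U C Q M K A H B W Z X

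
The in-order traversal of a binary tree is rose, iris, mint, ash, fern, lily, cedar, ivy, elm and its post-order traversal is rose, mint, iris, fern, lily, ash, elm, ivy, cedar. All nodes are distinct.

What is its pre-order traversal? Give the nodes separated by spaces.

The last element of post-order is the root; it splits in-order into left and right subtrees.
Root cedar: left subtree has 6 nodes {rose, iris, mint, ash, fern, lily}, right has 2 {ivy, elm}.
  Root ash: left subtree has 3 nodes {rose, iris, mint}, right has 2 {fern, lily}.
    Root iris: left subtree has 1 node {rose}, right has 1 {mint}.
    Root lily: left subtree has 1 node {fern}, right has 0 { }.
  Root ivy: left subtree has 0 nodes { }, right has 1 {elm}.

cedar ash iris rose mint lily fern ivy elm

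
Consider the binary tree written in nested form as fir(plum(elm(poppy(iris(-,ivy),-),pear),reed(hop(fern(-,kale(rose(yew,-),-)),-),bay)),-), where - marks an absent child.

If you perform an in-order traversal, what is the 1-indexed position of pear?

5

In-order visits the left subtree, then the node, then the right subtree.
At fir: go left to plum.
  At plum: go left to elm.
    At elm: go left to poppy.
      At poppy: go left to iris.
        At iris: no left child.
        Visit iris.
        At iris: go right to ivy.
          ivy is a leaf — visit ivy.
      Visit poppy.
      At poppy: no right child.
    Visit elm.
    At elm: go right to pear.
      pear is a leaf — visit pear.
  Visit plum.
  At plum: go right to reed.
    At reed: go left to hop.
      At hop: go left to fern.
        At fern: no left child.
        Visit fern.
        At fern: go right to kale.
          At kale: go left to rose.
            At rose: go left to yew.
              yew is a leaf — visit yew.
            Visit rose.
            At rose: no right child.
          Visit kale.
          At kale: no right child.
      Visit hop.
      At hop: no right child.
    Visit reed.
    At reed: go right to bay.
      bay is a leaf — visit bay.
Visit fir.
At fir: no right child.
Full in-order sequence: iris, ivy, poppy, elm, pear, plum, fern, yew, rose, kale, hop, reed, bay, fir.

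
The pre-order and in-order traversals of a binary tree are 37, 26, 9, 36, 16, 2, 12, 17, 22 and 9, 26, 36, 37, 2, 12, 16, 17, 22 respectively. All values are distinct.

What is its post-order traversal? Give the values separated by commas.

9, 36, 26, 12, 2, 22, 17, 16, 37

The first element of pre-order is the root; it splits in-order into left and right subtrees.
Root 37: left subtree has 3 nodes {9, 26, 36}, right has 5 {2, 12, 16, 17, 22}.
  Root 26: left subtree has 1 node {9}, right has 1 {36}.
  Root 16: left subtree has 2 nodes {2, 12}, right has 2 {17, 22}.
    Root 2: left subtree has 0 nodes { }, right has 1 {12}.
    Root 17: left subtree has 0 nodes { }, right has 1 {22}.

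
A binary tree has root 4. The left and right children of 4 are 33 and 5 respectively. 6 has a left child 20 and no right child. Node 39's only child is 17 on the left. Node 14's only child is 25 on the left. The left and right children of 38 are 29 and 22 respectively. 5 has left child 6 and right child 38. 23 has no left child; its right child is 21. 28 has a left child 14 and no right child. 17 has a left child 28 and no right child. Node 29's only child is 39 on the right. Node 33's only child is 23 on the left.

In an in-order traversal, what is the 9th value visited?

In-order visits the left subtree, then the node, then the right subtree.
At 4: go left to 33.
  At 33: go left to 23.
    At 23: no left child.
    Visit 23.
    At 23: go right to 21.
      21 is a leaf — visit 21.
  Visit 33.
  At 33: no right child.
Visit 4.
At 4: go right to 5.
  At 5: go left to 6.
    At 6: go left to 20.
      20 is a leaf — visit 20.
    Visit 6.
    At 6: no right child.
  Visit 5.
  At 5: go right to 38.
    At 38: go left to 29.
      At 29: no left child.
      Visit 29.
      At 29: go right to 39.
        At 39: go left to 17.
          At 17: go left to 28.
            At 28: go left to 14.
              At 14: go left to 25.
                25 is a leaf — visit 25.
              Visit 14.
              At 14: no right child.
            Visit 28.
            At 28: no right child.
          Visit 17.
          At 17: no right child.
        Visit 39.
        At 39: no right child.
    Visit 38.
    At 38: go right to 22.
      22 is a leaf — visit 22.
Full in-order sequence: 23, 21, 33, 4, 20, 6, 5, 29, 25, 14, 28, 17, 39, 38, 22.

25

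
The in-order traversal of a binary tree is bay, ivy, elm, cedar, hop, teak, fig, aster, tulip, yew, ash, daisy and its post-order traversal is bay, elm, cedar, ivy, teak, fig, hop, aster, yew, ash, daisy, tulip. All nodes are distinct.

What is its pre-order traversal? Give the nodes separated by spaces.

The last element of post-order is the root; it splits in-order into left and right subtrees.
Root tulip: left subtree has 8 nodes {bay, ivy, elm, cedar, hop, teak, fig, aster}, right has 3 {yew, ash, daisy}.
  Root aster: left subtree has 7 nodes {bay, ivy, elm, cedar, hop, teak, fig}, right has 0 { }.
    Root hop: left subtree has 4 nodes {bay, ivy, elm, cedar}, right has 2 {teak, fig}.
      Root ivy: left subtree has 1 node {bay}, right has 2 {elm, cedar}.
        Root cedar: left subtree has 1 node {elm}, right has 0 { }.
      Root fig: left subtree has 1 node {teak}, right has 0 { }.
  Root daisy: left subtree has 2 nodes {yew, ash}, right has 0 { }.
    Root ash: left subtree has 1 node {yew}, right has 0 { }.

tulip aster hop ivy bay cedar elm fig teak daisy ash yew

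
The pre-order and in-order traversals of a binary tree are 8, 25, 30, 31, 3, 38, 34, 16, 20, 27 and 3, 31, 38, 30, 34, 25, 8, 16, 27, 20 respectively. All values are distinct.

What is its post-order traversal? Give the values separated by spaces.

The first element of pre-order is the root; it splits in-order into left and right subtrees.
Root 8: left subtree has 6 nodes {3, 31, 38, 30, 34, 25}, right has 3 {16, 27, 20}.
  Root 25: left subtree has 5 nodes {3, 31, 38, 30, 34}, right has 0 { }.
    Root 30: left subtree has 3 nodes {3, 31, 38}, right has 1 {34}.
      Root 31: left subtree has 1 node {3}, right has 1 {38}.
  Root 16: left subtree has 0 nodes { }, right has 2 {27, 20}.
    Root 20: left subtree has 1 node {27}, right has 0 { }.

3 38 31 34 30 25 27 20 16 8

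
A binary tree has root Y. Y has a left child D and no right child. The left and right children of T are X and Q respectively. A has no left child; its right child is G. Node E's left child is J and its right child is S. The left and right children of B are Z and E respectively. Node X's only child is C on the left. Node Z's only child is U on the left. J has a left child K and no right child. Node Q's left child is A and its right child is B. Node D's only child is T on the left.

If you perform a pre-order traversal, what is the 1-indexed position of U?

11

Pre-order visits the node, then its left subtree, then its right subtree.
Visit Y.
At Y: go left to D.
  Visit D.
  At D: go left to T.
    Visit T.
    At T: go left to X.
      Visit X.
      At X: go left to C.
        C is a leaf — visit C.
      At X: no right child.
    At T: go right to Q.
      Visit Q.
      At Q: go left to A.
        Visit A.
        At A: no left child.
        At A: go right to G.
          G is a leaf — visit G.
      At Q: go right to B.
        Visit B.
        At B: go left to Z.
          Visit Z.
          At Z: go left to U.
            U is a leaf — visit U.
          At Z: no right child.
        At B: go right to E.
          Visit E.
          At E: go left to J.
            Visit J.
            At J: go left to K.
              K is a leaf — visit K.
            At J: no right child.
          At E: go right to S.
            S is a leaf — visit S.
  At D: no right child.
At Y: no right child.
Full pre-order sequence: Y, D, T, X, C, Q, A, G, B, Z, U, E, J, K, S.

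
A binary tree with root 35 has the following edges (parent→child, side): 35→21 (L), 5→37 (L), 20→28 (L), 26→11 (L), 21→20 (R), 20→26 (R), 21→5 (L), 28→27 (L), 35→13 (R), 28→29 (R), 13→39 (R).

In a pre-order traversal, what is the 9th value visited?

Pre-order visits the node, then its left subtree, then its right subtree.
Visit 35.
At 35: go left to 21.
  Visit 21.
  At 21: go left to 5.
    Visit 5.
    At 5: go left to 37.
      37 is a leaf — visit 37.
    At 5: no right child.
  At 21: go right to 20.
    Visit 20.
    At 20: go left to 28.
      Visit 28.
      At 28: go left to 27.
        27 is a leaf — visit 27.
      At 28: go right to 29.
        29 is a leaf — visit 29.
    At 20: go right to 26.
      Visit 26.
      At 26: go left to 11.
        11 is a leaf — visit 11.
      At 26: no right child.
At 35: go right to 13.
  Visit 13.
  At 13: no left child.
  At 13: go right to 39.
    39 is a leaf — visit 39.
Full pre-order sequence: 35, 21, 5, 37, 20, 28, 27, 29, 26, 11, 13, 39.

26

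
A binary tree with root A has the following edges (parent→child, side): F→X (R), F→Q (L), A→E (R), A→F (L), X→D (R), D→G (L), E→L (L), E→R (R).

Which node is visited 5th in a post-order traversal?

F

Post-order visits the left subtree, then the right subtree, then the node.
At A: go left to F.
  At F: go left to Q.
    Q is a leaf — visit Q.
  At F: go right to X.
    At X: no left child.
    At X: go right to D.
      At D: go left to G.
        G is a leaf — visit G.
      At D: no right child.
      Visit D.
    Visit X.
  Visit F.
At A: go right to E.
  At E: go left to L.
    L is a leaf — visit L.
  At E: go right to R.
    R is a leaf — visit R.
  Visit E.
Visit A.
Full post-order sequence: Q, G, D, X, F, L, R, E, A.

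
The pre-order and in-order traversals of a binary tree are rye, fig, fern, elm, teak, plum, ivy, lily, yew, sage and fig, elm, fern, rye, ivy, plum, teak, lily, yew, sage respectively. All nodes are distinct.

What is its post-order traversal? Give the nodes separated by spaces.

elm fern fig ivy plum sage yew lily teak rye

The first element of pre-order is the root; it splits in-order into left and right subtrees.
Root rye: left subtree has 3 nodes {fig, elm, fern}, right has 6 {ivy, plum, teak, lily, yew, sage}.
  Root fig: left subtree has 0 nodes { }, right has 2 {elm, fern}.
    Root fern: left subtree has 1 node {elm}, right has 0 { }.
  Root teak: left subtree has 2 nodes {ivy, plum}, right has 3 {lily, yew, sage}.
    Root plum: left subtree has 1 node {ivy}, right has 0 { }.
    Root lily: left subtree has 0 nodes { }, right has 2 {yew, sage}.
      Root yew: left subtree has 0 nodes { }, right has 1 {sage}.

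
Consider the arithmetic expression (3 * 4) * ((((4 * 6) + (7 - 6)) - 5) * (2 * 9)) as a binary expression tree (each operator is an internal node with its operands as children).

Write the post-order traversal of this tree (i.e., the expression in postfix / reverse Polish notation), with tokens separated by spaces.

Post-order on an expression tree gives postfix notation: for each operator, emit left operand, right operand, then the operator.

3 4 * 4 6 * 7 6 - + 5 - 2 9 * * *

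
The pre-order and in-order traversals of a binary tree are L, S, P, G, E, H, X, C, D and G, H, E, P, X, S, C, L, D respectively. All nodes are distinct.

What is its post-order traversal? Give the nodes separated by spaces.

The first element of pre-order is the root; it splits in-order into left and right subtrees.
Root L: left subtree has 7 nodes {G, H, E, P, X, S, C}, right has 1 {D}.
  Root S: left subtree has 5 nodes {G, H, E, P, X}, right has 1 {C}.
    Root P: left subtree has 3 nodes {G, H, E}, right has 1 {X}.
      Root G: left subtree has 0 nodes { }, right has 2 {H, E}.
        Root E: left subtree has 1 node {H}, right has 0 { }.

H E G X P C S D L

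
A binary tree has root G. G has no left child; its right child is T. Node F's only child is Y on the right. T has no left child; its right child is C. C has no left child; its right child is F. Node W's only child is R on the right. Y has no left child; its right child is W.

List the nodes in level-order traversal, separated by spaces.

G T C F Y W R

Level-order visits nodes level by level from the root, left to right within each level.
Level 0: G
Level 1: T
Level 2: C
Level 3: F
Level 4: Y
Level 5: W
Level 6: R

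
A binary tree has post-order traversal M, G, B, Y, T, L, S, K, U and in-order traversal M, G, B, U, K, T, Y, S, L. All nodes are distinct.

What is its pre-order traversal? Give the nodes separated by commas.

The last element of post-order is the root; it splits in-order into left and right subtrees.
Root U: left subtree has 3 nodes {M, G, B}, right has 5 {K, T, Y, S, L}.
  Root B: left subtree has 2 nodes {M, G}, right has 0 { }.
    Root G: left subtree has 1 node {M}, right has 0 { }.
  Root K: left subtree has 0 nodes { }, right has 4 {T, Y, S, L}.
    Root S: left subtree has 2 nodes {T, Y}, right has 1 {L}.
      Root T: left subtree has 0 nodes { }, right has 1 {Y}.

U, B, G, M, K, S, T, Y, L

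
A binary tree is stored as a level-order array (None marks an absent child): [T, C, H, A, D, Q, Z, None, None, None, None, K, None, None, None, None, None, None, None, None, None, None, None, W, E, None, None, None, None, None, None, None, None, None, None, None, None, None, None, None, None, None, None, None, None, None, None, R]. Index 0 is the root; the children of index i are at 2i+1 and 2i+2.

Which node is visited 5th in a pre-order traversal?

Pre-order visits the node, then its left subtree, then its right subtree.
Visit T.
At T: go left to C.
  Visit C.
  At C: go left to A.
    A is a leaf — visit A.
  At C: go right to D.
    D is a leaf — visit D.
At T: go right to H.
  Visit H.
  At H: go left to Q.
    Visit Q.
    At Q: go left to K.
      Visit K.
      At K: go left to W.
        Visit W.
        At W: go left to R.
          R is a leaf — visit R.
        At W: no right child.
      At K: go right to E.
        E is a leaf — visit E.
    At Q: no right child.
  At H: go right to Z.
    Z is a leaf — visit Z.
Full pre-order sequence: T, C, A, D, H, Q, K, W, R, E, Z.

H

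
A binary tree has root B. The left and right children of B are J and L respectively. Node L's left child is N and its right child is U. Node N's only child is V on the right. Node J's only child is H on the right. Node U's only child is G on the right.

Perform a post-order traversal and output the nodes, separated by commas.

H, J, V, N, G, U, L, B

Post-order visits the left subtree, then the right subtree, then the node.
At B: go left to J.
  At J: no left child.
  At J: go right to H.
    H is a leaf — visit H.
  Visit J.
At B: go right to L.
  At L: go left to N.
    At N: no left child.
    At N: go right to V.
      V is a leaf — visit V.
    Visit N.
  At L: go right to U.
    At U: no left child.
    At U: go right to G.
      G is a leaf — visit G.
    Visit U.
  Visit L.
Visit B.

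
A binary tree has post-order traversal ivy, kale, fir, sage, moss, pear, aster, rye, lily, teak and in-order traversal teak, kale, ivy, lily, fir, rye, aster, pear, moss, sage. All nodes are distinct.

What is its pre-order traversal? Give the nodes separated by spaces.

The last element of post-order is the root; it splits in-order into left and right subtrees.
Root teak: left subtree has 0 nodes { }, right has 9 {kale, ivy, lily, fir, rye, aster, pear, moss, sage}.
  Root lily: left subtree has 2 nodes {kale, ivy}, right has 6 {fir, rye, aster, pear, moss, sage}.
    Root kale: left subtree has 0 nodes { }, right has 1 {ivy}.
    Root rye: left subtree has 1 node {fir}, right has 4 {aster, pear, moss, sage}.
      Root aster: left subtree has 0 nodes { }, right has 3 {pear, moss, sage}.
        Root pear: left subtree has 0 nodes { }, right has 2 {moss, sage}.
          Root moss: left subtree has 0 nodes { }, right has 1 {sage}.

teak lily kale ivy rye fir aster pear moss sage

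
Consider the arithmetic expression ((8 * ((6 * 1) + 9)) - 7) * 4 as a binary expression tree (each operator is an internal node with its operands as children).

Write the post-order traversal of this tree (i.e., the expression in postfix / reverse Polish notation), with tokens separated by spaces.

Post-order on an expression tree gives postfix notation: for each operator, emit left operand, right operand, then the operator.

8 6 1 * 9 + * 7 - 4 *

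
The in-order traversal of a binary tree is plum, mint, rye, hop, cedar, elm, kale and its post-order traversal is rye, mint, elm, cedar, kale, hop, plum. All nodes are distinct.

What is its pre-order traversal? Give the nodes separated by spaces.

plum hop mint rye kale cedar elm

The last element of post-order is the root; it splits in-order into left and right subtrees.
Root plum: left subtree has 0 nodes { }, right has 6 {mint, rye, hop, cedar, elm, kale}.
  Root hop: left subtree has 2 nodes {mint, rye}, right has 3 {cedar, elm, kale}.
    Root mint: left subtree has 0 nodes { }, right has 1 {rye}.
    Root kale: left subtree has 2 nodes {cedar, elm}, right has 0 { }.
      Root cedar: left subtree has 0 nodes { }, right has 1 {elm}.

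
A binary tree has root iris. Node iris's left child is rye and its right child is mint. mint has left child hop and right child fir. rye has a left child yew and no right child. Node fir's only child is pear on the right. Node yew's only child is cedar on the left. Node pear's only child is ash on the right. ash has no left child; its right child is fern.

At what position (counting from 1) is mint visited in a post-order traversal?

Post-order visits the left subtree, then the right subtree, then the node.
At iris: go left to rye.
  At rye: go left to yew.
    At yew: go left to cedar.
      cedar is a leaf — visit cedar.
    At yew: no right child.
    Visit yew.
  At rye: no right child.
  Visit rye.
At iris: go right to mint.
  At mint: go left to hop.
    hop is a leaf — visit hop.
  At mint: go right to fir.
    At fir: no left child.
    At fir: go right to pear.
      At pear: no left child.
      At pear: go right to ash.
        At ash: no left child.
        At ash: go right to fern.
          fern is a leaf — visit fern.
        Visit ash.
      Visit pear.
    Visit fir.
  Visit mint.
Visit iris.
Full post-order sequence: cedar, yew, rye, hop, fern, ash, pear, fir, mint, iris.

9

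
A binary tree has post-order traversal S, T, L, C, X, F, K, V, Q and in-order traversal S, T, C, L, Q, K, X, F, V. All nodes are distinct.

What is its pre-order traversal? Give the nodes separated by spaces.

Q C T S L V K F X

The last element of post-order is the root; it splits in-order into left and right subtrees.
Root Q: left subtree has 4 nodes {S, T, C, L}, right has 4 {K, X, F, V}.
  Root C: left subtree has 2 nodes {S, T}, right has 1 {L}.
    Root T: left subtree has 1 node {S}, right has 0 { }.
  Root V: left subtree has 3 nodes {K, X, F}, right has 0 { }.
    Root K: left subtree has 0 nodes { }, right has 2 {X, F}.
      Root F: left subtree has 1 node {X}, right has 0 { }.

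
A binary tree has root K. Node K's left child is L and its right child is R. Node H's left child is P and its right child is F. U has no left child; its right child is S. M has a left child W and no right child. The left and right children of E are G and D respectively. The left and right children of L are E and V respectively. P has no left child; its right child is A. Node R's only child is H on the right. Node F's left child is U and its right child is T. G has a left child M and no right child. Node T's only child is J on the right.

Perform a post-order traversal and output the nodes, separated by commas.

W, M, G, D, E, V, L, A, P, S, U, J, T, F, H, R, K

Post-order visits the left subtree, then the right subtree, then the node.
At K: go left to L.
  At L: go left to E.
    At E: go left to G.
      At G: go left to M.
        At M: go left to W.
          W is a leaf — visit W.
        At M: no right child.
        Visit M.
      At G: no right child.
      Visit G.
    At E: go right to D.
      D is a leaf — visit D.
    Visit E.
  At L: go right to V.
    V is a leaf — visit V.
  Visit L.
At K: go right to R.
  At R: no left child.
  At R: go right to H.
    At H: go left to P.
      At P: no left child.
      At P: go right to A.
        A is a leaf — visit A.
      Visit P.
    At H: go right to F.
      At F: go left to U.
        At U: no left child.
        At U: go right to S.
          S is a leaf — visit S.
        Visit U.
      At F: go right to T.
        At T: no left child.
        At T: go right to J.
          J is a leaf — visit J.
        Visit T.
      Visit F.
    Visit H.
  Visit R.
Visit K.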